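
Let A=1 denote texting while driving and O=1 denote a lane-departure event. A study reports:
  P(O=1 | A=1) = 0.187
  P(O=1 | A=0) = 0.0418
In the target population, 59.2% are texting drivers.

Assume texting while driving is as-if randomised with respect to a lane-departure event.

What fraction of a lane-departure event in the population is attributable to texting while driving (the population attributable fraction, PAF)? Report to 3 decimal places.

Let p₁ = 0.187, p₀ = 0.0418.
Overall risk P(Y=1) = π·p₁ + (1−π)·p₀ = 0.592×0.187 + 0.408×0.0418 = 0.12776.
Under exogeneity, PAF = [P(Y=1) − p₀] / P(Y=1).
PAF = (0.12776 − 0.0418) / 0.12776 ≈ 0.6728

PAF ≈ 0.673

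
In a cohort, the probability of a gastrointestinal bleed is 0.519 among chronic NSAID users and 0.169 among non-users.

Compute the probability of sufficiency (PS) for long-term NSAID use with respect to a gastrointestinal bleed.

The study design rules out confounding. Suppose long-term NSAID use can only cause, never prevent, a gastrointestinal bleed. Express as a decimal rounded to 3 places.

Let p₁ = 0.519, p₀ = 0.169.
Under exogeneity and monotonicity, PS = (p₁ − p₀) / (1 − p₀).
PS = (0.519 − 0.169) / (1 − 0.169) = 0.35 / 0.831 ≈ 0.4212

PS ≈ 0.421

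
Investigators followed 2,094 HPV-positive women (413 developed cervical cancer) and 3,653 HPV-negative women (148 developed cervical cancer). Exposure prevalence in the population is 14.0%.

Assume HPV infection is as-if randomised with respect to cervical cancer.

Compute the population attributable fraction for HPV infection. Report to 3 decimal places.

PAF ≈ 0.351

p₁ = P(outcome | exposed) = 413/2094 = 0.19723
p₀ = P(outcome | unexposed) = 148/3653 = 0.040515
Overall risk P(Y=1) = π·p₁ + (1−π)·p₀ = 0.14×0.19723 + 0.86×0.040515 = 0.062455.
Under exogeneity, PAF = [P(Y=1) − p₀] / P(Y=1).
PAF = (0.062455 − 0.040515) / 0.062455 ≈ 0.3513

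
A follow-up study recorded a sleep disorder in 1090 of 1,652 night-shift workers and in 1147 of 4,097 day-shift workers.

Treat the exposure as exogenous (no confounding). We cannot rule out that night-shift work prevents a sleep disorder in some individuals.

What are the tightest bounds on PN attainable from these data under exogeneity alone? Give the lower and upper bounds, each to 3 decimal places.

0.576 ≤ PN ≤ 1.000

p₁ = P(outcome | exposed) = 1090/1652 = 0.65981
p₀ = P(outcome | unexposed) = 1147/4097 = 0.27996
Under exogeneity alone the bounds on PN are max{0,(p₁−p₀)/p₁} ≤ PN ≤ min{1,(1−p₀)/p₁}.
  lower = (p₁ − p₀)/p₁ = 0.37985 / 0.65981 ≈ 0.5757
  upper = min{1, (1 − p₀)/p₁} = 0.72004 / 0.65981 ≈ 1.0913 → capped at 1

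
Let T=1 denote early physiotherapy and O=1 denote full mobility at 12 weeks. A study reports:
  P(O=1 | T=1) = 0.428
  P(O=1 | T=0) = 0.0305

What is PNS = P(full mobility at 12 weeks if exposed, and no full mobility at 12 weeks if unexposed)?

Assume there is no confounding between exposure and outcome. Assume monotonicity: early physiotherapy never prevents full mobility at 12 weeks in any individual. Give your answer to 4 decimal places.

Let p₁ = 0.428, p₀ = 0.0305.
Under exogeneity and monotonicity, PNS = p₁ − p₀.
PNS = 0.428 − 0.0305 = 0.3975

PNS ≈ 0.3975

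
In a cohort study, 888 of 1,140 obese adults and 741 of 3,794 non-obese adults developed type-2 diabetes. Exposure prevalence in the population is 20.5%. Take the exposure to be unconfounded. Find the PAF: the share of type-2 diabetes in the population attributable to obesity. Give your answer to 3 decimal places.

PAF ≈ 0.380

p₁ = P(outcome | exposed) = 888/1140 = 0.77895
p₀ = P(outcome | unexposed) = 741/3794 = 0.19531
Overall risk P(Y=1) = π·p₁ + (1−π)·p₀ = 0.205×0.77895 + 0.795×0.19531 = 0.31495.
Under exogeneity, PAF = [P(Y=1) − p₀] / P(Y=1).
PAF = (0.31495 − 0.19531) / 0.31495 ≈ 0.3799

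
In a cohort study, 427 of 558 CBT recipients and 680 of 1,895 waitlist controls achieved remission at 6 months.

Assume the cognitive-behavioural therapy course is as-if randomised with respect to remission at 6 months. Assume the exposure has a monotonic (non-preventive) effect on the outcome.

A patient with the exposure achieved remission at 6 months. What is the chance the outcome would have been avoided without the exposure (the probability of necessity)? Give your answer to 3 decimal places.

PN ≈ 0.531

p₁ = P(outcome | exposed) = 427/558 = 0.76523
p₀ = P(outcome | unexposed) = 680/1895 = 0.35884
Under exogeneity and monotonicity, PN = (p₁ − p₀) / p₁.
PN = (0.76523 − 0.35884) / 0.76523 = 0.40639 / 0.76523 ≈ 0.5311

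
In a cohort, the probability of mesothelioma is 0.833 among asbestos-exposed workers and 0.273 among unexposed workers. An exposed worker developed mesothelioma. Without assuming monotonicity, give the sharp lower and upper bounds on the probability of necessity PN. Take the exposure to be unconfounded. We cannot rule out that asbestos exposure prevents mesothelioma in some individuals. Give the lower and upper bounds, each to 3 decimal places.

Let p₁ = 0.833, p₀ = 0.273.
Under exogeneity alone the bounds on PN are max{0,(p₁−p₀)/p₁} ≤ PN ≤ min{1,(1−p₀)/p₁}.
  lower = (p₁ − p₀)/p₁ = 0.56 / 0.833 ≈ 0.6723
  upper = min{1, (1 − p₀)/p₁} = 0.727 / 0.833 ≈ 0.8727

0.672 ≤ PN ≤ 0.873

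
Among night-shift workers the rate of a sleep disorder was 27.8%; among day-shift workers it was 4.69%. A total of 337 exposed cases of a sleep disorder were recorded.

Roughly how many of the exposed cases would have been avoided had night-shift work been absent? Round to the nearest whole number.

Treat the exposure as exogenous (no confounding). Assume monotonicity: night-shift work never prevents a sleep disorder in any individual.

p₁ = 0.278, p₀ = 0.0469.
PN = (p₁ − p₀)/p₁ = (0.278 − 0.0469) / 0.278 ≈ 0.83129.
Attributable cases ≈ PN × (exposed cases) = 0.83129 × 337 ≈ 280.15.

about 280 cases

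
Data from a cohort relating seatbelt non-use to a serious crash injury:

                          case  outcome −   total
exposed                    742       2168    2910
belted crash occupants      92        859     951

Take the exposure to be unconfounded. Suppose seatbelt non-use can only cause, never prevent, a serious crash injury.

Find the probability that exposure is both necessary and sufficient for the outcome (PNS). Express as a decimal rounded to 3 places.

p₁ = P(outcome | exposed) = 742/2910 = 0.25498
p₀ = P(outcome | unexposed) = 92/951 = 0.09674
Under exogeneity and monotonicity, PNS = p₁ − p₀.
PNS = 0.25498 − 0.09674 = 0.15824

PNS ≈ 0.158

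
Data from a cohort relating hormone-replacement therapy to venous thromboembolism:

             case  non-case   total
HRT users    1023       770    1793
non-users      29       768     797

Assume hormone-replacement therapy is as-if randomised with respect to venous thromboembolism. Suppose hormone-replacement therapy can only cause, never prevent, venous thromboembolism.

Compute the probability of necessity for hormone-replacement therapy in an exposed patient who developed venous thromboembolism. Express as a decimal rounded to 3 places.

p₁ = P(outcome | exposed) = 1023/1793 = 0.57055
p₀ = P(outcome | unexposed) = 29/797 = 0.036386
Under exogeneity and monotonicity, PN = (p₁ − p₀)/p₁.
PN = (0.57055 − 0.036386) / 0.57055 ≈ 0.9362

PN ≈ 0.936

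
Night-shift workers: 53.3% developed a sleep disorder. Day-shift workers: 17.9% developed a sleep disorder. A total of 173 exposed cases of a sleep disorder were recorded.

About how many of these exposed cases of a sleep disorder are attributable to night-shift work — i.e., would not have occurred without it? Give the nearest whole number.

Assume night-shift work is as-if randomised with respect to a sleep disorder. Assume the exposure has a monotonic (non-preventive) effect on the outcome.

p₁ = 0.533, p₀ = 0.179.
PN = (p₁ − p₀)/p₁ = (0.533 − 0.179) / 0.533 ≈ 0.66417.
Attributable cases ≈ PN × (exposed cases) = 0.66417 × 173 ≈ 114.90.

about 115 cases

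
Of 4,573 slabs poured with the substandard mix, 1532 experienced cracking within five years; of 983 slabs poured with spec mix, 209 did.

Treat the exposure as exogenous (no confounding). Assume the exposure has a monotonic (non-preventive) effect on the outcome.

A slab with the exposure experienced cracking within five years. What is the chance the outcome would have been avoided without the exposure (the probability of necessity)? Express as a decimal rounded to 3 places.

PN ≈ 0.365

p₁ = P(outcome | exposed) = 1532/4573 = 0.33501
p₀ = P(outcome | unexposed) = 209/983 = 0.21261
Under exogeneity and monotonicity, PN = (p₁ − p₀) / p₁.
PN = (0.33501 − 0.21261) / 0.33501 = 0.1224 / 0.33501 ≈ 0.3653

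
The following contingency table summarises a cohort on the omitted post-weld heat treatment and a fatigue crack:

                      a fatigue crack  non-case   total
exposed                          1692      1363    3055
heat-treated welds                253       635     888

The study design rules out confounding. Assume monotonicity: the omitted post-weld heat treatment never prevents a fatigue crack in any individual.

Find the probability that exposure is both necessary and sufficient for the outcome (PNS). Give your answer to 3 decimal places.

PNS ≈ 0.269

p₁ = P(outcome | exposed) = 1692/3055 = 0.55385
p₀ = P(outcome | unexposed) = 253/888 = 0.28491
Under exogeneity and monotonicity, PNS = p₁ − p₀.
PNS = 0.55385 − 0.28491 = 0.26894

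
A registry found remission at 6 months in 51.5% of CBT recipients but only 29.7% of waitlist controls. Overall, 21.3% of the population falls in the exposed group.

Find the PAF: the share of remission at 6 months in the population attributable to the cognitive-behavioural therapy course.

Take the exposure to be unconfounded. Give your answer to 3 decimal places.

p₁ = 0.515, p₀ = 0.297.
Overall risk P(Y=1) = π·p₁ + (1−π)·p₀ = 0.213×0.515 + 0.787×0.297 = 0.34343.
Under exogeneity, PAF = [P(Y=1) − p₀] / P(Y=1).
PAF = (0.34343 − 0.297) / 0.34343 ≈ 0.1352

PAF ≈ 0.135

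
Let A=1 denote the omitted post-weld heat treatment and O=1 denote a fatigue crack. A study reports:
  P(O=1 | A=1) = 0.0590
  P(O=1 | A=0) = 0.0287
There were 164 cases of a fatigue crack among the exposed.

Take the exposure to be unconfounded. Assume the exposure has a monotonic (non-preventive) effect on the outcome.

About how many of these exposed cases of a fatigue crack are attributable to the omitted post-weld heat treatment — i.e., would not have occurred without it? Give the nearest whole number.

Let p₁ = 0.059, p₀ = 0.0287.
PN = (p₁ − p₀)/p₁ = (0.059 − 0.0287) / 0.059 ≈ 0.51356.
Attributable cases ≈ PN × (exposed cases) = 0.51356 × 164 ≈ 84.22.

about 84 cases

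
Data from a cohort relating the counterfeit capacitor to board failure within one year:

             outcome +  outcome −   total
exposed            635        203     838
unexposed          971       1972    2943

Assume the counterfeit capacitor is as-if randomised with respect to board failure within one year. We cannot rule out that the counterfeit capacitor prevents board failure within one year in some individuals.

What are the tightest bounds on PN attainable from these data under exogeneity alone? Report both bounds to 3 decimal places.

0.565 ≤ PN ≤ 0.884

p₁ = P(outcome | exposed) = 635/838 = 0.75776
p₀ = P(outcome | unexposed) = 971/2943 = 0.32994
Under exogeneity alone the bounds on PN are max{0,(p₁−p₀)/p₁} ≤ PN ≤ min{1,(1−p₀)/p₁}.
  lower = (p₁ − p₀)/p₁ = 0.42782 / 0.75776 ≈ 0.5646
  upper = min{1, (1 − p₀)/p₁} = 0.67006 / 0.75776 ≈ 0.8843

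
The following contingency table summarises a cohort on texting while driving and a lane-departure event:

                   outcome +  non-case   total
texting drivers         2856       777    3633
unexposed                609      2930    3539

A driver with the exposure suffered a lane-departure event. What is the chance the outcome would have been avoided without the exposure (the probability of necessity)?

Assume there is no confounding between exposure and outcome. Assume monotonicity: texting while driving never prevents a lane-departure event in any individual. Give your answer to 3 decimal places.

PN ≈ 0.781

p₁ = P(outcome | exposed) = 2856/3633 = 0.78613
p₀ = P(outcome | unexposed) = 609/3539 = 0.17208
Under exogeneity and monotonicity, PN = (p₁ − p₀) / p₁.
PN = (0.78613 − 0.17208) / 0.78613 = 0.61404 / 0.78613 ≈ 0.7811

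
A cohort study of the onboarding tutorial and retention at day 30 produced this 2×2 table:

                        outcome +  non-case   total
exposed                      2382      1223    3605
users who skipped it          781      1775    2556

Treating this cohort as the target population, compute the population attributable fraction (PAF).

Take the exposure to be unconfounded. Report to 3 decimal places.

PAF ≈ 0.405

p₁ = P(outcome | exposed) = 2382/3605 = 0.66075
p₀ = P(outcome | unexposed) = 781/2556 = 0.30556
Exposure prevalence π = 3605/6161 = 0.58513; overall risk P(Y=1) = 0.51339.
Under exogeneity, PAF = [P(Y=1) − p₀]/P(Y=1).
PAF = (0.51339 − 0.30556) / 0.51339 ≈ 0.4048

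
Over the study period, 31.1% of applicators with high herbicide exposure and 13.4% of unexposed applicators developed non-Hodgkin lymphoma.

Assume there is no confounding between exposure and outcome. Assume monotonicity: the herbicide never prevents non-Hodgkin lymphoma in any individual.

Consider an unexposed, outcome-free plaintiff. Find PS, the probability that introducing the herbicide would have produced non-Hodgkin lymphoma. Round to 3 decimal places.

p₁ = 0.311, p₀ = 0.134.
Under exogeneity and monotonicity, PS = (p₁ − p₀) / (1 − p₀).
PS = (0.311 − 0.134) / (1 − 0.134) = 0.177 / 0.866 ≈ 0.2044

PS ≈ 0.204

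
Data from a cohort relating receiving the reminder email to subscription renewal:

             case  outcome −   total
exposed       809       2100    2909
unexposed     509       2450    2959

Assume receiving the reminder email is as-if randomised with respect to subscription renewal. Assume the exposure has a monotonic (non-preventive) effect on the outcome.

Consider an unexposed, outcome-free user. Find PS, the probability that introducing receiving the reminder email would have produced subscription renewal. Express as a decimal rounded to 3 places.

PS ≈ 0.128

p₁ = P(outcome | exposed) = 809/2909 = 0.2781
p₀ = P(outcome | unexposed) = 509/2959 = 0.17202
Under exogeneity and monotonicity, PS = (p₁ − p₀)/(1 − p₀).
PS = (0.2781 − 0.17202) / 0.82798 ≈ 0.1281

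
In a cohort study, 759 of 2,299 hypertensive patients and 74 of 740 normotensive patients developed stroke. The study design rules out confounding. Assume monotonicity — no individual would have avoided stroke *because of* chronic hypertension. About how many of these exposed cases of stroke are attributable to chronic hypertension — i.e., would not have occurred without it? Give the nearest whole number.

p₁ = P(outcome | exposed) = 759/2299 = 0.33014
p₀ = P(outcome | unexposed) = 74/740 = 0.1
PN = (p₁ − p₀)/p₁ = (0.33014 − 0.1) / 0.33014 ≈ 0.69710.
Attributable cases ≈ PN × (exposed cases) = 0.69710 × 759 ≈ 529.10.

about 529 cases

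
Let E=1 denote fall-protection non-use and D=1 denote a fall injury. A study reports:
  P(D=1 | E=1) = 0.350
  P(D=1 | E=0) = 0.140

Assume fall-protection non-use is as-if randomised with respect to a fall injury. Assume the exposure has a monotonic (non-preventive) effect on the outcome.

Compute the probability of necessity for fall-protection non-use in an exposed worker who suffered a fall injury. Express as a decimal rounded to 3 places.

Let p₁ = 0.35, p₀ = 0.14.
Under exogeneity and monotonicity, PN = (p₁ − p₀) / p₁.
PN = (0.35 − 0.14) / 0.35 = 0.21 / 0.35 ≈ 0.6000

PN ≈ 0.600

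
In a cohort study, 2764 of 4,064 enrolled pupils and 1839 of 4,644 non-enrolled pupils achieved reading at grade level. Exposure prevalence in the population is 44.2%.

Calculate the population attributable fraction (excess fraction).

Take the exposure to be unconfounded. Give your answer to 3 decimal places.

p₁ = P(outcome | exposed) = 2764/4064 = 0.68012
p₀ = P(outcome | unexposed) = 1839/4644 = 0.39599
Overall risk P(Y=1) = π·p₁ + (1−π)·p₀ = 0.442×0.68012 + 0.558×0.39599 = 0.52158.
Under exogeneity, PAF = [P(Y=1) − p₀] / P(Y=1).
PAF = (0.52158 − 0.39599) / 0.52158 ≈ 0.2408

PAF ≈ 0.241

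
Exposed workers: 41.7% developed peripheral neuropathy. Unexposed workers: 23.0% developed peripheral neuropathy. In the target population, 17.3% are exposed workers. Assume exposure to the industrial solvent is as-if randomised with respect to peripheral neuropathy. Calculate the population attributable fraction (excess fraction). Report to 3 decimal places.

PAF ≈ 0.123

p₁ = 0.417, p₀ = 0.23.
Overall risk P(Y=1) = π·p₁ + (1−π)·p₀ = 0.173×0.417 + 0.827×0.23 = 0.26235.
Under exogeneity, PAF = [P(Y=1) − p₀] / P(Y=1).
PAF = (0.26235 − 0.23) / 0.26235 ≈ 0.1233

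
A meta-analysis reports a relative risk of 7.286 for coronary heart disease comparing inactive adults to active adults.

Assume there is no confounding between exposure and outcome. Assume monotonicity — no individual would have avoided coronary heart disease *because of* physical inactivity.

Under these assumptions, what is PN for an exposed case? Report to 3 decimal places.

Under exogeneity and monotonicity, PN = (RR − 1) / RR = 1 − 1/RR.
PN = (7.286 − 1) / 7.286 = 6.286 / 7.286 ≈ 0.8628

PN ≈ 0.863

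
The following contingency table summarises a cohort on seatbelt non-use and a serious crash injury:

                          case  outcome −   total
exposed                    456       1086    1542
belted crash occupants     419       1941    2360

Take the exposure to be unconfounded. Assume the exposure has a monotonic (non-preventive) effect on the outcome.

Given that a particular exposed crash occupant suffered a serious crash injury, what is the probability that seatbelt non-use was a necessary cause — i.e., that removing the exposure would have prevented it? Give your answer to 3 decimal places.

PN ≈ 0.400

p₁ = P(outcome | exposed) = 456/1542 = 0.29572
p₀ = P(outcome | unexposed) = 419/2360 = 0.17754
Under exogeneity and monotonicity, PN = (p₁ − p₀) / p₁.
PN = (0.29572 − 0.17754) / 0.29572 = 0.11818 / 0.29572 ≈ 0.3996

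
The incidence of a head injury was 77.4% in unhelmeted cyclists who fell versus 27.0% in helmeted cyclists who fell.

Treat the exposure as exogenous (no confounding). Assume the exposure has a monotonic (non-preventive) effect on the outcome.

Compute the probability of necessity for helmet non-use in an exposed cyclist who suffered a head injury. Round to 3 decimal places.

p₁ = 0.774, p₀ = 0.27.
Under exogeneity and monotonicity, PN = (p₁ − p₀) / p₁.
PN = (0.774 − 0.27) / 0.774 = 0.504 / 0.774 ≈ 0.6512

PN ≈ 0.651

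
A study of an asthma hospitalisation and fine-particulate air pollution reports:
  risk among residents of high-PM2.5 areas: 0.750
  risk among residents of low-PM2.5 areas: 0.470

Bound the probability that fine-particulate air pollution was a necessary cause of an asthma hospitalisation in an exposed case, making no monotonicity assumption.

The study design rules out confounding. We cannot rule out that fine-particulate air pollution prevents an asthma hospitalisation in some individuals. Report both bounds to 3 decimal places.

Let p₁ = 0.75, p₀ = 0.47.
Under exogeneity alone the bounds on PN are max{0,(p₁−p₀)/p₁} ≤ PN ≤ min{1,(1−p₀)/p₁}.
  lower = (p₁ − p₀)/p₁ = 0.28 / 0.75 ≈ 0.3733
  upper = min{1, (1 − p₀)/p₁} = 0.53 / 0.75 ≈ 0.7067

0.373 ≤ PN ≤ 0.707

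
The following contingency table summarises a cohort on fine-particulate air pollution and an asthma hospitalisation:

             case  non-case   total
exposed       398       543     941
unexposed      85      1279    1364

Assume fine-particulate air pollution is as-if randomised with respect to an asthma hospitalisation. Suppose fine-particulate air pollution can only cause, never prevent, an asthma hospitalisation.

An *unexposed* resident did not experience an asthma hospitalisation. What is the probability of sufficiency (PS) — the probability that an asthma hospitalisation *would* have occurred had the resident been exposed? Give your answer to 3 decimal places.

p₁ = P(outcome | exposed) = 398/941 = 0.42295
p₀ = P(outcome | unexposed) = 85/1364 = 0.062317
Under exogeneity and monotonicity, PS = (p₁ − p₀) / (1 − p₀).
PS = (0.42295 − 0.062317) / (1 − 0.062317) = 0.36064 / 0.93768 ≈ 0.3846

PS ≈ 0.385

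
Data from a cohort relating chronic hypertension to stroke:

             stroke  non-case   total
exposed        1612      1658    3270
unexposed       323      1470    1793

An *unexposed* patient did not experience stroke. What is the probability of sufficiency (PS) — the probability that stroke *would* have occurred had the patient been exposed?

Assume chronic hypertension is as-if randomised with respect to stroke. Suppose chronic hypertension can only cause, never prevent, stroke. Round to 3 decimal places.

p₁ = P(outcome | exposed) = 1612/3270 = 0.49297
p₀ = P(outcome | unexposed) = 323/1793 = 0.18015
Under exogeneity and monotonicity, PS = (p₁ − p₀) / (1 − p₀).
PS = (0.49297 − 0.18015) / (1 − 0.18015) = 0.31282 / 0.81985 ≈ 0.3816

PS ≈ 0.382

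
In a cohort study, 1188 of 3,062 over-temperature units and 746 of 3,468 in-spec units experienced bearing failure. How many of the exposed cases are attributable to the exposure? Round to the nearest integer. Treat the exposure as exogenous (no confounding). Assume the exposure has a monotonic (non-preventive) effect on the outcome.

p₁ = P(outcome | exposed) = 1188/3062 = 0.38798
p₀ = P(outcome | unexposed) = 746/3468 = 0.21511
PN = (p₁ − p₀)/p₁ = (0.38798 − 0.21511) / 0.38798 ≈ 0.44557.
Attributable cases ≈ PN × (exposed cases) = 0.44557 × 1188 ≈ 529.33.

about 529 cases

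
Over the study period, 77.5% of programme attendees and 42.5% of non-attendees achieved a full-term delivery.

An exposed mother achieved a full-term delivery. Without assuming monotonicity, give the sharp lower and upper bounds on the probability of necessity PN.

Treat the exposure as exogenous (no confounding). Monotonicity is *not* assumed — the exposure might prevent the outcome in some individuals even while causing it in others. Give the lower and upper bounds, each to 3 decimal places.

0.452 ≤ PN ≤ 0.742

p₁ = 0.775, p₀ = 0.425.
Under exogeneity alone the bounds on PN are max{0,(p₁−p₀)/p₁} ≤ PN ≤ min{1,(1−p₀)/p₁}.
  lower = (p₁ − p₀)/p₁ = 0.35 / 0.775 ≈ 0.4516
  upper = min{1, (1 − p₀)/p₁} = 0.575 / 0.775 ≈ 0.7419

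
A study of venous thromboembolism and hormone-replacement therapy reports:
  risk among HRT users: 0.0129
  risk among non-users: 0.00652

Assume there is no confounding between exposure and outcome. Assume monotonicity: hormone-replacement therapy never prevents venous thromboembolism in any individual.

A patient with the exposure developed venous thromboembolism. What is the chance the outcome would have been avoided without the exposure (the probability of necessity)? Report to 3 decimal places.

Let p₁ = 0.0129, p₀ = 0.00652.
Under exogeneity and monotonicity, PN = (p₁ − p₀) / p₁.
PN = (0.0129 − 0.00652) / 0.0129 = 0.00638 / 0.0129 ≈ 0.4946

PN ≈ 0.495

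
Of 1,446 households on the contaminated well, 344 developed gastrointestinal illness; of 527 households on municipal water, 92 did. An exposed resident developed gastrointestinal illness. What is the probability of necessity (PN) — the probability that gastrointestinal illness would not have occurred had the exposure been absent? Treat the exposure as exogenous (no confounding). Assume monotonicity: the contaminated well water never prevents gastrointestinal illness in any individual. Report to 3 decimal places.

p₁ = P(outcome | exposed) = 344/1446 = 0.2379
p₀ = P(outcome | unexposed) = 92/527 = 0.17457
Under exogeneity and monotonicity, PN = (p₁ − p₀) / p₁.
PN = (0.2379 − 0.17457) / 0.2379 = 0.063325 / 0.2379 ≈ 0.2662

PN ≈ 0.266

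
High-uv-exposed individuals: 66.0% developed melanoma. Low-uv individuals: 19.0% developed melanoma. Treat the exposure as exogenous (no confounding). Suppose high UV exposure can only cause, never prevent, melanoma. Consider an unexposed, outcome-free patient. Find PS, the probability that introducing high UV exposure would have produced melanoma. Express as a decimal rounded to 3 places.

PS ≈ 0.580

p₁ = 0.66, p₀ = 0.19.
Under exogeneity and monotonicity, PS = (p₁ − p₀) / (1 − p₀).
PS = (0.66 − 0.19) / (1 − 0.19) = 0.47 / 0.81 ≈ 0.5802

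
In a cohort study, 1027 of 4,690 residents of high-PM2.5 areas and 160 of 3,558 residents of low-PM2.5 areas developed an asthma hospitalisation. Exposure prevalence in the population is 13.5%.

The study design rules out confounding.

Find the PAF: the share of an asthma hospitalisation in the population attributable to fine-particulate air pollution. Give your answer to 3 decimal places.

p₁ = P(outcome | exposed) = 1027/4690 = 0.21898
p₀ = P(outcome | unexposed) = 160/3558 = 0.044969
Overall risk P(Y=1) = π·p₁ + (1−π)·p₀ = 0.135×0.21898 + 0.865×0.044969 = 0.06846.
Under exogeneity, PAF = [P(Y=1) − p₀] / P(Y=1).
PAF = (0.06846 − 0.044969) / 0.06846 ≈ 0.3431

PAF ≈ 0.343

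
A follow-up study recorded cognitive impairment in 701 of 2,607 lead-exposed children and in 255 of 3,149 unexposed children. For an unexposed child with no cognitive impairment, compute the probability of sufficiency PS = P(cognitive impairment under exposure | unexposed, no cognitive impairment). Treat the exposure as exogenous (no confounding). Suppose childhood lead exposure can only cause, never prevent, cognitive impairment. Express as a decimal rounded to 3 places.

PS ≈ 0.204

p₁ = P(outcome | exposed) = 701/2607 = 0.26889
p₀ = P(outcome | unexposed) = 255/3149 = 0.080978
Under exogeneity and monotonicity, PS = (p₁ − p₀) / (1 − p₀).
PS = (0.26889 − 0.080978) / (1 − 0.080978) = 0.18791 / 0.91902 ≈ 0.2045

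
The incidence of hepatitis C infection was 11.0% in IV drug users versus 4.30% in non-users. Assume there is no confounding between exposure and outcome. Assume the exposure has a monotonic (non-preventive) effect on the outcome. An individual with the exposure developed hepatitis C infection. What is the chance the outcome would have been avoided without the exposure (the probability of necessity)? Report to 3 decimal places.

p₁ = 0.11, p₀ = 0.043.
Under exogeneity and monotonicity, PN = (p₁ − p₀) / p₁.
PN = (0.11 − 0.043) / 0.11 = 0.067 / 0.11 ≈ 0.6091

PN ≈ 0.609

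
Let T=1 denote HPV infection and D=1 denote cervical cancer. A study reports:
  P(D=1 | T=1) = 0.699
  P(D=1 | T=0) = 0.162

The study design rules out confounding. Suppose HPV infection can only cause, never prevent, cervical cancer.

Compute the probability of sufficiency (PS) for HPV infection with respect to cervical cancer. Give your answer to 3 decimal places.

Let p₁ = 0.699, p₀ = 0.162.
Under exogeneity and monotonicity, PS = (p₁ − p₀) / (1 − p₀).
PS = (0.699 − 0.162) / (1 − 0.162) = 0.537 / 0.838 ≈ 0.6408

PS ≈ 0.641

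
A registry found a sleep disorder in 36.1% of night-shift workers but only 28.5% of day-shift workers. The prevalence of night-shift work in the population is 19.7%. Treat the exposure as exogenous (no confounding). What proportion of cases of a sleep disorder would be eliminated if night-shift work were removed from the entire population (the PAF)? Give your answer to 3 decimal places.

PAF ≈ 0.050

p₁ = 0.361, p₀ = 0.285.
Overall risk P(Y=1) = π·p₁ + (1−π)·p₀ = 0.197×0.361 + 0.803×0.285 = 0.29997.
Under exogeneity, PAF = [P(Y=1) − p₀] / P(Y=1).
PAF = (0.29997 − 0.285) / 0.29997 ≈ 0.0499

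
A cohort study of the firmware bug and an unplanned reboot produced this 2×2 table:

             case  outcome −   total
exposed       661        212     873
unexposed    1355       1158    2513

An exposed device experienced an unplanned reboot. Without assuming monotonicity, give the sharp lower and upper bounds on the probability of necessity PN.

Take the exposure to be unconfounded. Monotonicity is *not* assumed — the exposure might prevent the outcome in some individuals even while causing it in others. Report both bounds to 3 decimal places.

p₁ = P(outcome | exposed) = 661/873 = 0.75716
p₀ = P(outcome | unexposed) = 1355/2513 = 0.5392
Under exogeneity alone the bounds on PN are max{0,(p₁−p₀)/p₁} ≤ PN ≤ min{1,(1−p₀)/p₁}.
  lower = (p₁ − p₀)/p₁ = 0.21796 / 0.75716 ≈ 0.2879
  upper = min{1, (1 − p₀)/p₁} = 0.4608 / 0.75716 ≈ 0.6086

0.288 ≤ PN ≤ 0.609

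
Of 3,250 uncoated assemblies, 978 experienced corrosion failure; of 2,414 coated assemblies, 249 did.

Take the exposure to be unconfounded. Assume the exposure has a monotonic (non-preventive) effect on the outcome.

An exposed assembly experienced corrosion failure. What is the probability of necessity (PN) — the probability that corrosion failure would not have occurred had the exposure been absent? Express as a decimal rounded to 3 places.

p₁ = P(outcome | exposed) = 978/3250 = 0.30092
p₀ = P(outcome | unexposed) = 249/2414 = 0.10315
Under exogeneity and monotonicity, PN = (p₁ − p₀) / p₁.
PN = (0.30092 − 0.10315) / 0.30092 = 0.19777 / 0.30092 ≈ 0.6572

PN ≈ 0.657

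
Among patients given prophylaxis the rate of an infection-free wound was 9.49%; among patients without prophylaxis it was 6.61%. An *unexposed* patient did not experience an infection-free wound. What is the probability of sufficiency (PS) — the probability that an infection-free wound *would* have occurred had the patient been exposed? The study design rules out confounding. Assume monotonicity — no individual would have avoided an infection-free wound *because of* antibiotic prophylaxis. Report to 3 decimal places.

p₁ = 0.0949, p₀ = 0.0661.
Under exogeneity and monotonicity, PS = (p₁ − p₀) / (1 − p₀).
PS = (0.0949 − 0.0661) / (1 − 0.0661) = 0.0288 / 0.9339 ≈ 0.0308

PS ≈ 0.031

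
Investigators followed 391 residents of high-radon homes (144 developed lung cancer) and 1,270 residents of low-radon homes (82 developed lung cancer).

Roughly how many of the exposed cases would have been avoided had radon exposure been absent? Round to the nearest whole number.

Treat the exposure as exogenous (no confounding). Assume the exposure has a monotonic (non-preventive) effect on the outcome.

about 119 cases

p₁ = P(outcome | exposed) = 144/391 = 0.36829
p₀ = P(outcome | unexposed) = 82/1270 = 0.064567
PN = (p₁ − p₀)/p₁ = (0.36829 − 0.064567) / 0.36829 ≈ 0.82468.
Attributable cases ≈ PN × (exposed cases) = 0.82468 × 144 ≈ 118.75.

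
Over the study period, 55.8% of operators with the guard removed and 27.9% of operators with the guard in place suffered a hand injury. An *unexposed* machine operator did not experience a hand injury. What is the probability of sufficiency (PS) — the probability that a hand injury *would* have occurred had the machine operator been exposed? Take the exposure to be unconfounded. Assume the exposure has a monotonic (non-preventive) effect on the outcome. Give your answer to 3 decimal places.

PS ≈ 0.387

p₁ = 0.558, p₀ = 0.279.
Under exogeneity and monotonicity, PS = (p₁ − p₀) / (1 − p₀).
PS = (0.558 − 0.279) / (1 − 0.279) = 0.279 / 0.721 ≈ 0.3870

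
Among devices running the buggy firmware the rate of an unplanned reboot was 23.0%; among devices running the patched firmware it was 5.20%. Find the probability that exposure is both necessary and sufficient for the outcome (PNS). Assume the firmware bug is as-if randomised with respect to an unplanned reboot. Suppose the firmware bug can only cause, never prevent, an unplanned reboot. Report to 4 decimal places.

PNS ≈ 0.1780

p₁ = 0.23, p₀ = 0.052.
Under exogeneity and monotonicity, PNS = p₁ − p₀.
PNS = 0.23 − 0.052 = 0.178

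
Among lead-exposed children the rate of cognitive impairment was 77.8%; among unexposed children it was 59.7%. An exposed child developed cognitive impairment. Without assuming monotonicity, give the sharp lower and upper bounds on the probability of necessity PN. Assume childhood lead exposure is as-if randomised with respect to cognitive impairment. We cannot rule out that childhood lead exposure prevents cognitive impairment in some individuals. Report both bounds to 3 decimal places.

p₁ = 0.778, p₀ = 0.597.
Under exogeneity alone the bounds on PN are max{0,(p₁−p₀)/p₁} ≤ PN ≤ min{1,(1−p₀)/p₁}.
  lower = (p₁ − p₀)/p₁ = 0.181 / 0.778 ≈ 0.2326
  upper = min{1, (1 − p₀)/p₁} = 0.403 / 0.778 ≈ 0.5180

0.233 ≤ PN ≤ 0.518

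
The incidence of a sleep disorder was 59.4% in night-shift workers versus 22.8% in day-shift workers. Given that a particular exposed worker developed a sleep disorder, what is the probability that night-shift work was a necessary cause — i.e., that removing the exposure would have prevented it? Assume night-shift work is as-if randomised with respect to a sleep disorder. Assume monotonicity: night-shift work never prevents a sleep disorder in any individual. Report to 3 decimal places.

PN ≈ 0.616

p₁ = 0.594, p₀ = 0.228.
Under exogeneity and monotonicity, PN = (p₁ − p₀) / p₁.
PN = (0.594 − 0.228) / 0.594 = 0.366 / 0.594 ≈ 0.6162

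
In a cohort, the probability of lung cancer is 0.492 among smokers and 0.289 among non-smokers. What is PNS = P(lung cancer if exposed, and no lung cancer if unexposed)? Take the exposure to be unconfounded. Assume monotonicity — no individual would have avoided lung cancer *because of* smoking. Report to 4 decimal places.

Let p₁ = 0.492, p₀ = 0.289.
Under exogeneity and monotonicity, PNS = p₁ − p₀.
PNS = 0.492 − 0.289 = 0.203

PNS ≈ 0.2030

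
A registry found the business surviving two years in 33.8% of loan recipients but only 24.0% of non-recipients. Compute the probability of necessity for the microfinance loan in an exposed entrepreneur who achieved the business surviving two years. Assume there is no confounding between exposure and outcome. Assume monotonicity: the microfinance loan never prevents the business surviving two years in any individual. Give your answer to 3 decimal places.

PN ≈ 0.290

p₁ = 0.338, p₀ = 0.24.
Under exogeneity and monotonicity, PN = (p₁ − p₀) / p₁.
PN = (0.338 − 0.24) / 0.338 = 0.098 / 0.338 ≈ 0.2899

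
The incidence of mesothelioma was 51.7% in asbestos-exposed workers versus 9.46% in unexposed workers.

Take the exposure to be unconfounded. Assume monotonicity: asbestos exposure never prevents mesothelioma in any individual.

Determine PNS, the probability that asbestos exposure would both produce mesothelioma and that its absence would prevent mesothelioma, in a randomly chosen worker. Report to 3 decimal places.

PNS ≈ 0.422

p₁ = 0.517, p₀ = 0.0946.
Under exogeneity and monotonicity, PNS = p₁ − p₀.
PNS = 0.517 − 0.0946 = 0.4224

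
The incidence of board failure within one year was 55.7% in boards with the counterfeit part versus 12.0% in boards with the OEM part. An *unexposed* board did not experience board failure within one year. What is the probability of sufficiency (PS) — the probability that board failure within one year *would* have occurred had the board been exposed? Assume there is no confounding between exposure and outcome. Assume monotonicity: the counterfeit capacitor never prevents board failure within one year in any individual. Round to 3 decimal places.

PS ≈ 0.497

p₁ = 0.557, p₀ = 0.12.
Under exogeneity and monotonicity, PS = (p₁ − p₀) / (1 − p₀).
PS = (0.557 − 0.12) / (1 − 0.12) = 0.437 / 0.88 ≈ 0.4966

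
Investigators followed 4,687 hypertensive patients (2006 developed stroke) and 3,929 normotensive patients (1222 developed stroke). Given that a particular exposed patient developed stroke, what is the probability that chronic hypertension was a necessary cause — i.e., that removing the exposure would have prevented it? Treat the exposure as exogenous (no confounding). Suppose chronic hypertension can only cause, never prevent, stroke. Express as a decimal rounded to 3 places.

p₁ = P(outcome | exposed) = 2006/4687 = 0.42799
p₀ = P(outcome | unexposed) = 1222/3929 = 0.31102
Under exogeneity and monotonicity, PN = (p₁ − p₀) / p₁.
PN = (0.42799 − 0.31102) / 0.42799 = 0.11697 / 0.42799 ≈ 0.2733

PN ≈ 0.273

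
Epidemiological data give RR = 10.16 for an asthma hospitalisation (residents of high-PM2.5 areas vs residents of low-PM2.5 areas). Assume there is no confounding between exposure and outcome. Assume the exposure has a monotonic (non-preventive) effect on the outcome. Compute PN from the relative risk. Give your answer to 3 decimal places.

Under exogeneity and monotonicity, PN = (RR − 1) / RR = 1 − 1/RR.
PN = (10.16 − 1) / 10.16 = 9.16 / 10.16 ≈ 0.9016

PN ≈ 0.902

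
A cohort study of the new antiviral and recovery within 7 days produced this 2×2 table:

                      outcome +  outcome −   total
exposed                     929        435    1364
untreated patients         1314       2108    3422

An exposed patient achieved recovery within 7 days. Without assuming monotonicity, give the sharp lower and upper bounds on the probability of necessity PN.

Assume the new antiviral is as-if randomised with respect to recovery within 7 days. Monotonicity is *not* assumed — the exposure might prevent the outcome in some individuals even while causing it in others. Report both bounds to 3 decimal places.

0.436 ≤ PN ≤ 0.904

p₁ = P(outcome | exposed) = 929/1364 = 0.68109
p₀ = P(outcome | unexposed) = 1314/3422 = 0.38399
Under exogeneity alone the bounds on PN are max{0,(p₁−p₀)/p₁} ≤ PN ≤ min{1,(1−p₀)/p₁}.
  lower = (p₁ − p₀)/p₁ = 0.2971 / 0.68109 ≈ 0.4362
  upper = min{1, (1 − p₀)/p₁} = 0.61601 / 0.68109 ≈ 0.9045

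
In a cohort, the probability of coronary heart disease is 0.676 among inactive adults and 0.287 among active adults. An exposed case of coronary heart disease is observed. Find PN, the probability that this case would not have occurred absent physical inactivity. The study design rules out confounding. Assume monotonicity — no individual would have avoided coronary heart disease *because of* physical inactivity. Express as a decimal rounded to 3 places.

PN ≈ 0.575

Let p₁ = 0.676, p₀ = 0.287.
Under exogeneity and monotonicity, PN = (p₁ − p₀) / p₁.
PN = (0.676 − 0.287) / 0.676 = 0.389 / 0.676 ≈ 0.5754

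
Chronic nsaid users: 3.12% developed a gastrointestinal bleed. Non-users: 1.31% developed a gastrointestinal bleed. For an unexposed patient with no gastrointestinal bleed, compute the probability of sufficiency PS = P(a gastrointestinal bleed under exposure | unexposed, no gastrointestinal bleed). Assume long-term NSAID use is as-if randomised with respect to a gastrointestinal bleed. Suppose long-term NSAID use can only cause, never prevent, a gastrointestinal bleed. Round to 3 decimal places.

p₁ = 0.0312, p₀ = 0.0131.
Under exogeneity and monotonicity, PS = (p₁ − p₀) / (1 − p₀).
PS = (0.0312 − 0.0131) / (1 − 0.0131) = 0.0181 / 0.9869 ≈ 0.0183

PS ≈ 0.018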